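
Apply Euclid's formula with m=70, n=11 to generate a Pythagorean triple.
(4779, 1540, 5021)

Euclid's formula: a = m² - n², b = 2mn, c = m² + n²
m = 70, n = 11
a = 70² - 11² = 4900 - 121 = 4779
b = 2 × 70 × 11 = 1540
c = 70² + 11² = 4900 + 121 = 5021
Verification: 4779² + 1540² = 22838841 + 2371600 = 25210441 = 5021² ✓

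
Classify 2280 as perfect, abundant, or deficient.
abundant

Proper divisors of 2280: sum = 1 + 2 + 3 + 4 + 5 + 6 + 8 + 10 + ... + 456 + 570 + 760 + 1140 (31 divisors) = 4920
Since 4920 > 2280, 2280 is abundant.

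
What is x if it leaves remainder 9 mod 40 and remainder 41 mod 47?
1169

Using Chinese Remainder Theorem:
M = 40 × 47 = 1880
M1 = 47, M2 = 40
y1 = 47^(-1) mod 40 = 23
y2 = 40^(-1) mod 47 = 20
x = (9×47×23 + 41×40×20) mod 1880 = 1169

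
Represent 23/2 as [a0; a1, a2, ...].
[11; 2]

Euclidean algorithm steps:
23 = 11 × 2 + 1
2 = 2 × 1 + 0
Continued fraction: [11; 2]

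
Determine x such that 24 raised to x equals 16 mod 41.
8

Baby-step giant-step with step n = ⌈√41⌉ = 7.
Baby steps 24^j mod 41 (j:value) for j=0..6: 0:1, 1:24, 2:2, 3:7, 4:4, 5:14, 6:8.
Giant-step multiplier: 24^(-7) ≡ 24^(40-7) = 24^33 ≡ 22 (mod 41).
Giant steps γ_i = 16·22^i mod 41: γ_0=16, γ_1=24 (in table at j=1).
x = i·n + j = 1·7 + 1 = 8.
Check: 24^8 ≡ 16 (mod 41).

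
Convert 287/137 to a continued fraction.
[2; 10, 1, 1, 6]

Euclidean algorithm steps:
287 = 2 × 137 + 13
137 = 10 × 13 + 7
13 = 1 × 7 + 6
7 = 1 × 6 + 1
6 = 6 × 1 + 0
Continued fraction: [2; 10, 1, 1, 6]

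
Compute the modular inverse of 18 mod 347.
135

gcd(18, 347) = 1, so the inverse exists.
Extended Euclidean algorithm on (347, 18):
347 = 19 × 18 + 5  ⟹  5 = (1)·347 + (-19)·18
18 = 3 × 5 + 3  ⟹  3 = (-3)·347 + (58)·18
5 = 1 × 3 + 2  ⟹  2 = (4)·347 + (-77)·18
3 = 1 × 2 + 1  ⟹  1 = (-7)·347 + (135)·18
So (135)·18 ≡ 1 (mod 347), i.e. 18^(-1) ≡ 135 (mod 347).
Check: 18 × 135 = 2430 ≡ 1 (mod 347)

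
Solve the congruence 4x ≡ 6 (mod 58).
x ≡ 16 (mod 29)

gcd(4, 58) = 2, which divides 6, so solutions exist.
Divide through by 2: 2x ≡ 3 (mod 29).
Find 2^(-1) mod 29 by the extended Euclidean algorithm:
29 = 14 × 2 + 1  ⟹  1 = (1)·29 + (-14)·2
So (-14)·2 ≡ 1 (mod 29), i.e. 2^(-1) ≡ -14 ≡ 15 (mod 29).
x ≡ 15 × 3 = 45 ≡ 16 (mod 29).
Check: 4 × 16 = 64 ≡ 6 (mod 58).
x ≡ 16 (mod 29), giving 2 solutions mod 58.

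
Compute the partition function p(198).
3345365983698

p(n) counts ways to write n as a sum of positive integers (order ignored).
Euler's pentagonal recurrence: p(k) = p(k-1) + p(k-2) - p(k-5) - p(k-7) + p(k-12) + p(k-15) - ... (offsets j(3j∓1)/2, signs ++--, p(0)=1, p(<0)=0).
DP table for k = 0..197: p(0)=1, p(1)=1, p(2)=2, p(3)=3, p(4)=5, p(5)=7, p(6)=11, p(7)=15, p(8)=22, p(9)=30, p(10)=42, p(11)=56, p(12)=77, p(13)=101, p(14)=135, p(15)=176, p(16)=231, p(17)=297, p(18)=385, p(19)=490, p(20)=627, p(21)=792, p(22)=1002, p(23)=1255, p(24)=1575, p(25)=1958, p(26)=2436, p(27)=3010, p(28)=3718, p(29)=4565, p(30)=5604, p(31)=6842, p(32)=8349, p(33)=10143, p(34)=12310, p(35)=14883, p(36)=17977, p(37)=21637, p(38)=26015, p(39)=31185, p(40)=37338, p(41)=44583, p(42)=53174, p(43)=63261, p(44)=75175, p(45)=89134, p(46)=105558, p(47)=124754, p(48)=147273, p(49)=173525, p(50)=204226, p(51)=239943, p(52)=281589, p(53)=329931, p(54)=386155, p(55)=451276, p(56)=526823, p(57)=614154, p(58)=715220, p(59)=831820, p(60)=966467, p(61)=1121505, p(62)=1300156, p(63)=1505499, p(64)=1741630, p(65)=2012558, p(66)=2323520, p(67)=2679689, p(68)=3087735, p(69)=3554345, p(70)=4087968, p(71)=4697205, p(72)=5392783, p(73)=6185689, p(74)=7089500, p(75)=8118264, p(76)=9289091, p(77)=10619863, p(78)=12132164, p(79)=13848650, p(80)=15796476, p(81)=18004327, p(82)=20506255, p(83)=23338469, p(84)=26543660, p(85)=30167357, p(86)=34262962, p(87)=38887673, p(88)=44108109, p(89)=49995925, p(90)=56634173, p(91)=64112359, p(92)=72533807, p(93)=82010177, p(94)=92669720, p(95)=104651419, p(96)=118114304, p(97)=133230930, p(98)=150198136, p(99)=169229875, p(100)=190569292, p(101)=214481126, p(102)=241265379, p(103)=271248950, p(104)=304801365, p(105)=342325709, p(106)=384276336, p(107)=431149389, p(108)=483502844, p(109)=541946240, p(110)=607163746, p(111)=679903203, p(112)=761002156, p(113)=851376628, p(114)=952050665, p(115)=1064144451, p(116)=1188908248, p(117)=1327710076, p(118)=1482074143, p(119)=1653668665, p(120)=1844349560, p(121)=2056148051, p(122)=2291320912, p(123)=2552338241, p(124)=2841940500, p(125)=3163127352, p(126)=3519222692, p(127)=3913864295, p(128)=4351078600, p(129)=4835271870, p(130)=5371315400, p(131)=5964539504, p(132)=6620830889, p(133)=7346629512, p(134)=8149040695, p(135)=9035836076, p(136)=10015581680, p(137)=11097645016, p(138)=12292341831, p(139)=13610949895, p(140)=15065878135, p(141)=16670689208, p(142)=18440293320, p(143)=20390982757, p(144)=22540654445, p(145)=24908858009, p(146)=27517052599, p(147)=30388671978, p(148)=33549419497, p(149)=37027355200, p(150)=40853235313, p(151)=45060624582, p(152)=49686288421, p(153)=54770336324, p(154)=60356673280, p(155)=66493182097, p(156)=73232243759, p(157)=80630964769, p(158)=88751778802, p(159)=97662728555, p(160)=107438159466, p(161)=118159068427, p(162)=129913904637, p(163)=142798995930, p(164)=156919475295, p(165)=172389800255, p(166)=189334822579, p(167)=207890420102, p(168)=228204732751, p(169)=250438925115, p(170)=274768617130, p(171)=301384802048, p(172)=330495499613, p(173)=362326859895, p(174)=397125074750, p(175)=435157697830, p(176)=476715857290, p(177)=522115831195, p(178)=571701605655, p(179)=625846753120, p(180)=684957390936, p(181)=749474411781, p(182)=819876908323, p(183)=896684817527, p(184)=980462880430, p(185)=1071823774337, p(186)=1171432692373, p(187)=1280011042268, p(188)=1398341745571, p(189)=1527273599625, p(190)=1667727404093, p(191)=1820701100652, p(192)=1987276856363, p(193)=2168627105469, p(194)=2366022741845, p(195)=2580840212973, p(196)=2814570987591, p(197)=3068829878530.
Final step: p(198) = p(197) + p(196) - p(193) - p(191) + p(186) + p(183) - p(176) - p(172) + p(163) + p(158) - p(147) - p(141) + p(128) + p(121) - p(106) - p(98) + p(81) + p(72) - p(53) - p(43) + p(22) + p(11)
= 3068829878530 + 2814570987591 - 2168627105469 - 1820701100652 + 1171432692373 + 896684817527 - 476715857290 - 330495499613 + 142798995930 + 88751778802 - 30388671978 - 16670689208 + 4351078600 + 2056148051 - 384276336 - 150198136 + 18004327 + 5392783 - 329931 - 63261 + 1002 + 56
= 3345365983698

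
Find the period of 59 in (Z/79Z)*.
78

79 is prime, so ord(59) divides φ(79) = 78.
Divisors of 78: 1, 2, 3, 6, 13, 26, 39, 78.
Repeated squaring: 59^1 ≡ 59, 59^2 ≡ 5, 59^4 ≡ 25, 59^8 ≡ 72, 59^16 ≡ 49, 59^32 ≡ 31, 59^64 ≡ 13 (mod 79).
Test 59^d mod 79 for each divisor d in increasing order:
59^1 ≡ 59
59^2 ≡ 5
59^3 = 59^2·59^1 ≡ 58
59^6 = 59^4·59^2 ≡ 46
59^13 = 59^8·59^4·59^1 ≡ 24
59^26 = 59^16·59^8·59^2 ≡ 23
59^39 = 59^32·59^4·59^2·59^1 ≡ 78
59^78 = 59^64·59^8·59^4·59^2 ≡ 1  ← first divisor giving 1
The order is 78.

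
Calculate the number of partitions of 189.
1527273599625

p(n) counts ways to write n as a sum of positive integers (order ignored).
Euler's pentagonal recurrence: p(k) = p(k-1) + p(k-2) - p(k-5) - p(k-7) + p(k-12) + p(k-15) - ... (offsets j(3j∓1)/2, signs ++--, p(0)=1, p(<0)=0).
DP table for k = 0..188: p(0)=1, p(1)=1, p(2)=2, p(3)=3, p(4)=5, p(5)=7, p(6)=11, p(7)=15, p(8)=22, p(9)=30, p(10)=42, p(11)=56, p(12)=77, p(13)=101, p(14)=135, p(15)=176, p(16)=231, p(17)=297, p(18)=385, p(19)=490, p(20)=627, p(21)=792, p(22)=1002, p(23)=1255, p(24)=1575, p(25)=1958, p(26)=2436, p(27)=3010, p(28)=3718, p(29)=4565, p(30)=5604, p(31)=6842, p(32)=8349, p(33)=10143, p(34)=12310, p(35)=14883, p(36)=17977, p(37)=21637, p(38)=26015, p(39)=31185, p(40)=37338, p(41)=44583, p(42)=53174, p(43)=63261, p(44)=75175, p(45)=89134, p(46)=105558, p(47)=124754, p(48)=147273, p(49)=173525, p(50)=204226, p(51)=239943, p(52)=281589, p(53)=329931, p(54)=386155, p(55)=451276, p(56)=526823, p(57)=614154, p(58)=715220, p(59)=831820, p(60)=966467, p(61)=1121505, p(62)=1300156, p(63)=1505499, p(64)=1741630, p(65)=2012558, p(66)=2323520, p(67)=2679689, p(68)=3087735, p(69)=3554345, p(70)=4087968, p(71)=4697205, p(72)=5392783, p(73)=6185689, p(74)=7089500, p(75)=8118264, p(76)=9289091, p(77)=10619863, p(78)=12132164, p(79)=13848650, p(80)=15796476, p(81)=18004327, p(82)=20506255, p(83)=23338469, p(84)=26543660, p(85)=30167357, p(86)=34262962, p(87)=38887673, p(88)=44108109, p(89)=49995925, p(90)=56634173, p(91)=64112359, p(92)=72533807, p(93)=82010177, p(94)=92669720, p(95)=104651419, p(96)=118114304, p(97)=133230930, p(98)=150198136, p(99)=169229875, p(100)=190569292, p(101)=214481126, p(102)=241265379, p(103)=271248950, p(104)=304801365, p(105)=342325709, p(106)=384276336, p(107)=431149389, p(108)=483502844, p(109)=541946240, p(110)=607163746, p(111)=679903203, p(112)=761002156, p(113)=851376628, p(114)=952050665, p(115)=1064144451, p(116)=1188908248, p(117)=1327710076, p(118)=1482074143, p(119)=1653668665, p(120)=1844349560, p(121)=2056148051, p(122)=2291320912, p(123)=2552338241, p(124)=2841940500, p(125)=3163127352, p(126)=3519222692, p(127)=3913864295, p(128)=4351078600, p(129)=4835271870, p(130)=5371315400, p(131)=5964539504, p(132)=6620830889, p(133)=7346629512, p(134)=8149040695, p(135)=9035836076, p(136)=10015581680, p(137)=11097645016, p(138)=12292341831, p(139)=13610949895, p(140)=15065878135, p(141)=16670689208, p(142)=18440293320, p(143)=20390982757, p(144)=22540654445, p(145)=24908858009, p(146)=27517052599, p(147)=30388671978, p(148)=33549419497, p(149)=37027355200, p(150)=40853235313, p(151)=45060624582, p(152)=49686288421, p(153)=54770336324, p(154)=60356673280, p(155)=66493182097, p(156)=73232243759, p(157)=80630964769, p(158)=88751778802, p(159)=97662728555, p(160)=107438159466, p(161)=118159068427, p(162)=129913904637, p(163)=142798995930, p(164)=156919475295, p(165)=172389800255, p(166)=189334822579, p(167)=207890420102, p(168)=228204732751, p(169)=250438925115, p(170)=274768617130, p(171)=301384802048, p(172)=330495499613, p(173)=362326859895, p(174)=397125074750, p(175)=435157697830, p(176)=476715857290, p(177)=522115831195, p(178)=571701605655, p(179)=625846753120, p(180)=684957390936, p(181)=749474411781, p(182)=819876908323, p(183)=896684817527, p(184)=980462880430, p(185)=1071823774337, p(186)=1171432692373, p(187)=1280011042268, p(188)=1398341745571.
Final step: p(189) = p(188) + p(187) - p(184) - p(182) + p(177) + p(174) - p(167) - p(163) + p(154) + p(149) - p(138) - p(132) + p(119) + p(112) - p(97) - p(89) + p(72) + p(63) - p(44) - p(34) + p(13) + p(2)
= 1398341745571 + 1280011042268 - 980462880430 - 819876908323 + 522115831195 + 397125074750 - 207890420102 - 142798995930 + 60356673280 + 37027355200 - 12292341831 - 6620830889 + 1653668665 + 761002156 - 133230930 - 49995925 + 5392783 + 1505499 - 75175 - 12310 + 101 + 2
= 1527273599625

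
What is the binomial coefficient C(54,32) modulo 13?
0

Using Lucas' theorem:
Write n=54 and k=32 in base 13:
n in base 13: [4, 2]
k in base 13: [2, 6]
C(54,32) mod 13 = ∏ C(n_i, k_i) mod 13
Digit binomials (mod 13): C(4,2) = 6; C(2,6) = 0 (k_i > n_i)
Product: 6 × 0 = 0 ≡ 0 (mod 13)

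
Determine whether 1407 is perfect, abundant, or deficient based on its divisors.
deficient

Proper divisors of 1407: sum = 1 + 3 + 7 + 21 + 67 + 201 + 469 = 769
Since 769 < 1407, 1407 is deficient.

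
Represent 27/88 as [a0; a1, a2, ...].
[0; 3, 3, 1, 6]

Euclidean algorithm steps:
27 = 0 × 88 + 27
88 = 3 × 27 + 7
27 = 3 × 7 + 6
7 = 1 × 6 + 1
6 = 6 × 1 + 0
Continued fraction: [0; 3, 3, 1, 6]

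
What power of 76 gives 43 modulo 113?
45

Baby-step giant-step with step n = ⌈√113⌉ = 11.
Baby steps 76^j mod 113 (j:value) for j=0..10: 0:1, 1:76, 2:13, 3:84, 4:56, 5:75, 6:50, 7:71, 8:85, 9:19, 10:88.
Giant-step multiplier: 76^(-11) ≡ 76^(112-11) = 76^101 ≡ 70 (mod 113).
Giant steps γ_i = 43·70^i mod 113: γ_0=43, γ_1=72, γ_2=68, γ_3=14, γ_4=76 (in table at j=1).
x = i·n + j = 4·11 + 1 = 45.
Check: 76^45 ≡ 43 (mod 113).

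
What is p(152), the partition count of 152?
49686288421

p(n) counts ways to write n as a sum of positive integers (order ignored).
Euler's pentagonal recurrence: p(k) = p(k-1) + p(k-2) - p(k-5) - p(k-7) + p(k-12) + p(k-15) - ... (offsets j(3j∓1)/2, signs ++--, p(0)=1, p(<0)=0).
DP table for k = 0..151: p(0)=1, p(1)=1, p(2)=2, p(3)=3, p(4)=5, p(5)=7, p(6)=11, p(7)=15, p(8)=22, p(9)=30, p(10)=42, p(11)=56, p(12)=77, p(13)=101, p(14)=135, p(15)=176, p(16)=231, p(17)=297, p(18)=385, p(19)=490, p(20)=627, p(21)=792, p(22)=1002, p(23)=1255, p(24)=1575, p(25)=1958, p(26)=2436, p(27)=3010, p(28)=3718, p(29)=4565, p(30)=5604, p(31)=6842, p(32)=8349, p(33)=10143, p(34)=12310, p(35)=14883, p(36)=17977, p(37)=21637, p(38)=26015, p(39)=31185, p(40)=37338, p(41)=44583, p(42)=53174, p(43)=63261, p(44)=75175, p(45)=89134, p(46)=105558, p(47)=124754, p(48)=147273, p(49)=173525, p(50)=204226, p(51)=239943, p(52)=281589, p(53)=329931, p(54)=386155, p(55)=451276, p(56)=526823, p(57)=614154, p(58)=715220, p(59)=831820, p(60)=966467, p(61)=1121505, p(62)=1300156, p(63)=1505499, p(64)=1741630, p(65)=2012558, p(66)=2323520, p(67)=2679689, p(68)=3087735, p(69)=3554345, p(70)=4087968, p(71)=4697205, p(72)=5392783, p(73)=6185689, p(74)=7089500, p(75)=8118264, p(76)=9289091, p(77)=10619863, p(78)=12132164, p(79)=13848650, p(80)=15796476, p(81)=18004327, p(82)=20506255, p(83)=23338469, p(84)=26543660, p(85)=30167357, p(86)=34262962, p(87)=38887673, p(88)=44108109, p(89)=49995925, p(90)=56634173, p(91)=64112359, p(92)=72533807, p(93)=82010177, p(94)=92669720, p(95)=104651419, p(96)=118114304, p(97)=133230930, p(98)=150198136, p(99)=169229875, p(100)=190569292, p(101)=214481126, p(102)=241265379, p(103)=271248950, p(104)=304801365, p(105)=342325709, p(106)=384276336, p(107)=431149389, p(108)=483502844, p(109)=541946240, p(110)=607163746, p(111)=679903203, p(112)=761002156, p(113)=851376628, p(114)=952050665, p(115)=1064144451, p(116)=1188908248, p(117)=1327710076, p(118)=1482074143, p(119)=1653668665, p(120)=1844349560, p(121)=2056148051, p(122)=2291320912, p(123)=2552338241, p(124)=2841940500, p(125)=3163127352, p(126)=3519222692, p(127)=3913864295, p(128)=4351078600, p(129)=4835271870, p(130)=5371315400, p(131)=5964539504, p(132)=6620830889, p(133)=7346629512, p(134)=8149040695, p(135)=9035836076, p(136)=10015581680, p(137)=11097645016, p(138)=12292341831, p(139)=13610949895, p(140)=15065878135, p(141)=16670689208, p(142)=18440293320, p(143)=20390982757, p(144)=22540654445, p(145)=24908858009, p(146)=27517052599, p(147)=30388671978, p(148)=33549419497, p(149)=37027355200, p(150)=40853235313, p(151)=45060624582.
Final step: p(152) = p(151) + p(150) - p(147) - p(145) + p(140) + p(137) - p(130) - p(126) + p(117) + p(112) - p(101) - p(95) + p(82) + p(75) - p(60) - p(52) + p(35) + p(26) - p(7)
= 45060624582 + 40853235313 - 30388671978 - 24908858009 + 15065878135 + 11097645016 - 5371315400 - 3519222692 + 1327710076 + 761002156 - 214481126 - 104651419 + 20506255 + 8118264 - 966467 - 281589 + 14883 + 2436 - 15
= 49686288421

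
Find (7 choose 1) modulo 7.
0

Using Lucas' theorem:
Write n=7 and k=1 in base 7:
n in base 7: [1, 0]
k in base 7: [0, 1]
C(7,1) mod 7 = ∏ C(n_i, k_i) mod 7
Digit binomials (mod 7): C(1,0) = 1; C(0,1) = 0 (k_i > n_i)
Product: 1 × 0 = 0 ≡ 0 (mod 7)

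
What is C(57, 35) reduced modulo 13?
0

Using Lucas' theorem:
Write n=57 and k=35 in base 13:
n in base 13: [4, 5]
k in base 13: [2, 9]
C(57,35) mod 13 = ∏ C(n_i, k_i) mod 13
Digit binomials (mod 13): C(4,2) = 6; C(5,9) = 0 (k_i > n_i)
Product: 6 × 0 = 0 ≡ 0 (mod 13)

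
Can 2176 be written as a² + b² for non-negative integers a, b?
24² + 40² (a=24, b=40)

Factorization: 2176 = 2^7 × 17
By Fermat: n is sum of two squares iff every prime p ≡ 3 (mod 4) appears to even power.
All primes ≡ 3 (mod 4) appear to even power.
Search a = 0, 1, 2, … for 2176 - a² a perfect square: first hit at a = 24: 2176 - 576 = 1600 = 40².
2176 = 24² + 40² = 576 + 1600 ✓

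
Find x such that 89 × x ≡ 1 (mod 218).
49

gcd(89, 218) = 1, so the inverse exists.
Extended Euclidean algorithm on (218, 89):
218 = 2 × 89 + 40  ⟹  40 = (1)·218 + (-2)·89
89 = 2 × 40 + 9  ⟹  9 = (-2)·218 + (5)·89
40 = 4 × 9 + 4  ⟹  4 = (9)·218 + (-22)·89
9 = 2 × 4 + 1  ⟹  1 = (-20)·218 + (49)·89
So (49)·89 ≡ 1 (mod 218), i.e. 89^(-1) ≡ 49 (mod 218).
Check: 89 × 49 = 4361 ≡ 1 (mod 218)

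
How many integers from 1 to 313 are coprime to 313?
312

313 = 313
φ(n) = n × ∏(1 - 1/p) for each prime p dividing n
φ(313) = 313 × (1 - 1/313) = 312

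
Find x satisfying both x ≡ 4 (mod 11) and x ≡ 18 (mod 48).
114

Using Chinese Remainder Theorem:
M = 11 × 48 = 528
M1 = 48, M2 = 11
y1 = 48^(-1) mod 11 = 3
y2 = 11^(-1) mod 48 = 35
x = (4×48×3 + 18×11×35) mod 528 = 114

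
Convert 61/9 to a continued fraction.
[6; 1, 3, 2]

Euclidean algorithm steps:
61 = 6 × 9 + 7
9 = 1 × 7 + 2
7 = 3 × 2 + 1
2 = 2 × 1 + 0
Continued fraction: [6; 1, 3, 2]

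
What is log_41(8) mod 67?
15

Baby-step giant-step with step n = ⌈√67⌉ = 9.
Baby steps 41^j mod 67 (j:value) for j=0..8: 0:1, 1:41, 2:6, 3:45, 4:36, 5:2, 6:15, 7:12, 8:23.
Giant-step multiplier: 41^(-9) ≡ 41^(66-9) = 41^57 ≡ 27 (mod 67).
Giant steps γ_i = 8·27^i mod 67: γ_0=8, γ_1=15 (in table at j=6).
x = i·n + j = 1·9 + 6 = 15.
Check: 41^15 ≡ 8 (mod 67).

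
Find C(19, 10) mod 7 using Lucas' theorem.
6

Using Lucas' theorem:
Write n=19 and k=10 in base 7:
n in base 7: [2, 5]
k in base 7: [1, 3]
C(19,10) mod 7 = ∏ C(n_i, k_i) mod 7
Digit binomials (mod 7): C(2,1) = 2; C(5,3) = 10 ≡ 3
Product: 2 × 3 = 6 ≡ 6 (mod 7)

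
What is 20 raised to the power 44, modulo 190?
20

Repeated squaring. Binary of 44 = 101100.
20^1 ≡ 20 (mod 190); 20^2 ≡ 20 (mod 190); 20^4 ≡ 20 (mod 190); 20^8 ≡ 20 (mod 190); 20^16 ≡ 20 (mod 190); 20^32 ≡ 20 (mod 190)
20^44 = 20^4 × 20^8 × 20^32 ≡ 20 (mod 190)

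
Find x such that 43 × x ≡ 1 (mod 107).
5

gcd(43, 107) = 1, so the inverse exists.
Extended Euclidean algorithm on (107, 43):
107 = 2 × 43 + 21  ⟹  21 = (1)·107 + (-2)·43
43 = 2 × 21 + 1  ⟹  1 = (-2)·107 + (5)·43
So (5)·43 ≡ 1 (mod 107), i.e. 43^(-1) ≡ 5 (mod 107).
Check: 43 × 5 = 215 ≡ 1 (mod 107)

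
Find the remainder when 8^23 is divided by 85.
32

Repeated squaring. Binary of 23 = 10111.
8^1 ≡ 8 (mod 85); 8^2 ≡ 64 (mod 85); 8^4 ≡ 16 (mod 85); 8^8 ≡ 1 (mod 85); 8^16 ≡ 1 (mod 85)
8^23 = 8^1 × 8^2 × 8^4 × 8^16 ≡ 32 (mod 85)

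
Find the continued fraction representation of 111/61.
[1; 1, 4, 1, 1, 5]

Euclidean algorithm steps:
111 = 1 × 61 + 50
61 = 1 × 50 + 11
50 = 4 × 11 + 6
11 = 1 × 6 + 5
6 = 1 × 5 + 1
5 = 5 × 1 + 0
Continued fraction: [1; 1, 4, 1, 1, 5]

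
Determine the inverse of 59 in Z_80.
19

gcd(59, 80) = 1, so the inverse exists.
Extended Euclidean algorithm on (80, 59):
80 = 1 × 59 + 21  ⟹  21 = (1)·80 + (-1)·59
59 = 2 × 21 + 17  ⟹  17 = (-2)·80 + (3)·59
21 = 1 × 17 + 4  ⟹  4 = (3)·80 + (-4)·59
17 = 4 × 4 + 1  ⟹  1 = (-14)·80 + (19)·59
So (19)·59 ≡ 1 (mod 80), i.e. 59^(-1) ≡ 19 (mod 80).
Check: 59 × 19 = 1121 ≡ 1 (mod 80)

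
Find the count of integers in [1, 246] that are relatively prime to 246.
80

246 = 2 × 3 × 41
φ(n) = n × ∏(1 - 1/p) for each prime p dividing n
φ(246) = 246 × (1 - 1/2) × (1 - 1/3) × (1 - 1/41) = 80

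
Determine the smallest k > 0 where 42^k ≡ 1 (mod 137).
136

137 is prime, so ord(42) divides φ(137) = 136.
Divisors of 136: 1, 2, 4, 8, 17, 34, 68, 136.
Repeated squaring: 42^1 ≡ 42, 42^2 ≡ 120, 42^4 ≡ 15, 42^8 ≡ 88, 42^16 ≡ 72, 42^32 ≡ 115, 42^64 ≡ 73, 42^128 ≡ 123 (mod 137).
Test 42^d mod 137 for each divisor d in increasing order:
42^1 ≡ 42
42^2 ≡ 120
42^4 ≡ 15
42^8 ≡ 88
42^17 = 42^16·42^1 ≡ 10
42^34 = 42^32·42^2 ≡ 100
42^68 = 42^64·42^4 ≡ 136
42^136 = 42^128·42^8 ≡ 1  ← first divisor giving 1
The order is 136.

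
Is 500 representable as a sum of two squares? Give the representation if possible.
4² + 22² (a=4, b=22)

Factorization: 500 = 2^2 × 5^3
By Fermat: n is sum of two squares iff every prime p ≡ 3 (mod 4) appears to even power.
All primes ≡ 3 (mod 4) appear to even power.
Search a = 0, 1, 2, … for 500 - a² a perfect square: first hit at a = 4: 500 - 16 = 484 = 22².
500 = 4² + 22² = 16 + 484 ✓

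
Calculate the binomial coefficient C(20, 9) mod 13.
0

Using Lucas' theorem:
Write n=20 and k=9 in base 13:
n in base 13: [1, 7]
k in base 13: [0, 9]
C(20,9) mod 13 = ∏ C(n_i, k_i) mod 13
Digit binomials (mod 13): C(1,0) = 1; C(7,9) = 0 (k_i > n_i)
Product: 1 × 0 = 0 ≡ 0 (mod 13)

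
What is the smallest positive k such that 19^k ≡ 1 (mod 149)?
37

149 is prime, so ord(19) divides φ(149) = 148.
Divisors of 148: 1, 2, 4, 37, 74, 148.
Repeated squaring: 19^1 ≡ 19, 19^2 ≡ 63, 19^4 ≡ 95, 19^8 ≡ 85, 19^16 ≡ 73, 19^32 ≡ 114, 19^64 ≡ 33, 19^128 ≡ 46 (mod 149).
Test 19^d mod 149 for each divisor d in increasing order:
19^1 ≡ 19
19^2 ≡ 63
19^4 ≡ 95
19^37 = 19^32·19^4·19^1 ≡ 1  ← first divisor giving 1
The order is 37.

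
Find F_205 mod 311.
77

Matrix identity: Q^n = [[F_(n+1), F_n], [F_n, F_(n-1)]] with Q = [[1,1],[1,0]].
n = 205 = 11001101₂. Square-and-multiply, entries mod 311:
Q^1 = [[1,1],[1,0]]
Q^3 = (Q^1)²·Q = [[3,2],[2,1]]
Q^6 = (Q^3)² = [[13,8],[8,5]]
Q^12 = (Q^6)² = [[233,144],[144,89]]
Q^25 = (Q^12)²·Q = [[103,74],[74,29]]
Q^51 = (Q^25)²·Q = [[40,224],[224,127]]
Q^102 = (Q^51)² = [[150,88],[88,62]]
Q^205 = (Q^102)²·Q = [[73,77],[77,307]]
F_205 mod 311 = Q^205[0][1] = 77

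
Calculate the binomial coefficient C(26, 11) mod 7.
1

Using Lucas' theorem:
Write n=26 and k=11 in base 7:
n in base 7: [3, 5]
k in base 7: [1, 4]
C(26,11) mod 7 = ∏ C(n_i, k_i) mod 7
Digit binomials (mod 7): C(3,1) = 3; C(5,4) = 5
Product: 3 × 5 = 15 ≡ 1 (mod 7)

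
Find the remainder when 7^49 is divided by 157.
65

Repeated squaring. Binary of 49 = 110001.
7^1 ≡ 7 (mod 157); 7^2 ≡ 49 (mod 157); 7^4 ≡ 46 (mod 157); 7^8 ≡ 75 (mod 157); 7^16 ≡ 130 (mod 157); 7^32 ≡ 101 (mod 157)
7^49 = 7^1 × 7^16 × 7^32 ≡ 65 (mod 157)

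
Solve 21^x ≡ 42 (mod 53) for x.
48

Baby-step giant-step with step n = ⌈√53⌉ = 8.
Baby steps 21^j mod 53 (j:value) for j=0..7: 0:1, 1:21, 2:17, 3:39, 4:24, 5:27, 6:37, 7:35.
Giant-step multiplier: 21^(-8) ≡ 21^(52-8) = 21^44 ≡ 15 (mod 53).
Giant steps γ_i = 42·15^i mod 53: γ_0=42, γ_1=47, γ_2=16, γ_3=28, γ_4=49, γ_5=46, γ_6=1 (in table at j=0).
x = i·n + j = 6·8 + 0 = 48.
Check: 21^48 ≡ 42 (mod 53).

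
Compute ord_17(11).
16

17 is prime, so ord(11) divides φ(17) = 16.
Divisors of 16: 1, 2, 4, 8, 16.
Repeated squaring: 11^1 ≡ 11, 11^2 ≡ 2, 11^4 ≡ 4, 11^8 ≡ 16, 11^16 ≡ 1 (mod 17).
Test 11^d mod 17 for each divisor d in increasing order:
11^1 ≡ 11
11^2 ≡ 2
11^4 ≡ 4
11^8 ≡ 16
11^16 ≡ 1  ← first divisor giving 1
The order is 16.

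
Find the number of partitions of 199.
3646072432125

p(n) counts ways to write n as a sum of positive integers (order ignored).
Euler's pentagonal recurrence: p(k) = p(k-1) + p(k-2) - p(k-5) - p(k-7) + p(k-12) + p(k-15) - ... (offsets j(3j∓1)/2, signs ++--, p(0)=1, p(<0)=0).
DP table for k = 0..198: p(0)=1, p(1)=1, p(2)=2, p(3)=3, p(4)=5, p(5)=7, p(6)=11, p(7)=15, p(8)=22, p(9)=30, p(10)=42, p(11)=56, p(12)=77, p(13)=101, p(14)=135, p(15)=176, p(16)=231, p(17)=297, p(18)=385, p(19)=490, p(20)=627, p(21)=792, p(22)=1002, p(23)=1255, p(24)=1575, p(25)=1958, p(26)=2436, p(27)=3010, p(28)=3718, p(29)=4565, p(30)=5604, p(31)=6842, p(32)=8349, p(33)=10143, p(34)=12310, p(35)=14883, p(36)=17977, p(37)=21637, p(38)=26015, p(39)=31185, p(40)=37338, p(41)=44583, p(42)=53174, p(43)=63261, p(44)=75175, p(45)=89134, p(46)=105558, p(47)=124754, p(48)=147273, p(49)=173525, p(50)=204226, p(51)=239943, p(52)=281589, p(53)=329931, p(54)=386155, p(55)=451276, p(56)=526823, p(57)=614154, p(58)=715220, p(59)=831820, p(60)=966467, p(61)=1121505, p(62)=1300156, p(63)=1505499, p(64)=1741630, p(65)=2012558, p(66)=2323520, p(67)=2679689, p(68)=3087735, p(69)=3554345, p(70)=4087968, p(71)=4697205, p(72)=5392783, p(73)=6185689, p(74)=7089500, p(75)=8118264, p(76)=9289091, p(77)=10619863, p(78)=12132164, p(79)=13848650, p(80)=15796476, p(81)=18004327, p(82)=20506255, p(83)=23338469, p(84)=26543660, p(85)=30167357, p(86)=34262962, p(87)=38887673, p(88)=44108109, p(89)=49995925, p(90)=56634173, p(91)=64112359, p(92)=72533807, p(93)=82010177, p(94)=92669720, p(95)=104651419, p(96)=118114304, p(97)=133230930, p(98)=150198136, p(99)=169229875, p(100)=190569292, p(101)=214481126, p(102)=241265379, p(103)=271248950, p(104)=304801365, p(105)=342325709, p(106)=384276336, p(107)=431149389, p(108)=483502844, p(109)=541946240, p(110)=607163746, p(111)=679903203, p(112)=761002156, p(113)=851376628, p(114)=952050665, p(115)=1064144451, p(116)=1188908248, p(117)=1327710076, p(118)=1482074143, p(119)=1653668665, p(120)=1844349560, p(121)=2056148051, p(122)=2291320912, p(123)=2552338241, p(124)=2841940500, p(125)=3163127352, p(126)=3519222692, p(127)=3913864295, p(128)=4351078600, p(129)=4835271870, p(130)=5371315400, p(131)=5964539504, p(132)=6620830889, p(133)=7346629512, p(134)=8149040695, p(135)=9035836076, p(136)=10015581680, p(137)=11097645016, p(138)=12292341831, p(139)=13610949895, p(140)=15065878135, p(141)=16670689208, p(142)=18440293320, p(143)=20390982757, p(144)=22540654445, p(145)=24908858009, p(146)=27517052599, p(147)=30388671978, p(148)=33549419497, p(149)=37027355200, p(150)=40853235313, p(151)=45060624582, p(152)=49686288421, p(153)=54770336324, p(154)=60356673280, p(155)=66493182097, p(156)=73232243759, p(157)=80630964769, p(158)=88751778802, p(159)=97662728555, p(160)=107438159466, p(161)=118159068427, p(162)=129913904637, p(163)=142798995930, p(164)=156919475295, p(165)=172389800255, p(166)=189334822579, p(167)=207890420102, p(168)=228204732751, p(169)=250438925115, p(170)=274768617130, p(171)=301384802048, p(172)=330495499613, p(173)=362326859895, p(174)=397125074750, p(175)=435157697830, p(176)=476715857290, p(177)=522115831195, p(178)=571701605655, p(179)=625846753120, p(180)=684957390936, p(181)=749474411781, p(182)=819876908323, p(183)=896684817527, p(184)=980462880430, p(185)=1071823774337, p(186)=1171432692373, p(187)=1280011042268, p(188)=1398341745571, p(189)=1527273599625, p(190)=1667727404093, p(191)=1820701100652, p(192)=1987276856363, p(193)=2168627105469, p(194)=2366022741845, p(195)=2580840212973, p(196)=2814570987591, p(197)=3068829878530, p(198)=3345365983698.
Final step: p(199) = p(198) + p(197) - p(194) - p(192) + p(187) + p(184) - p(177) - p(173) + p(164) + p(159) - p(148) - p(142) + p(129) + p(122) - p(107) - p(99) + p(82) + p(73) - p(54) - p(44) + p(23) + p(12)
= 3345365983698 + 3068829878530 - 2366022741845 - 1987276856363 + 1280011042268 + 980462880430 - 522115831195 - 362326859895 + 156919475295 + 97662728555 - 33549419497 - 18440293320 + 4835271870 + 2291320912 - 431149389 - 169229875 + 20506255 + 6185689 - 386155 - 75175 + 1255 + 77
= 3646072432125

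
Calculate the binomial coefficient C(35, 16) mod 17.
0

Using Lucas' theorem:
Write n=35 and k=16 in base 17:
n in base 17: [2, 1]
k in base 17: [0, 16]
C(35,16) mod 17 = ∏ C(n_i, k_i) mod 17
Digit binomials (mod 17): C(2,0) = 1; C(1,16) = 0 (k_i > n_i)
Product: 1 × 0 = 0 ≡ 0 (mod 17)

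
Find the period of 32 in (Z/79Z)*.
39

79 is prime, so ord(32) divides φ(79) = 78.
Divisors of 78: 1, 2, 3, 6, 13, 26, 39, 78.
Repeated squaring: 32^1 ≡ 32, 32^2 ≡ 76, 32^4 ≡ 9, 32^8 ≡ 2, 32^16 ≡ 4, 32^32 ≡ 16, 32^64 ≡ 19 (mod 79).
Test 32^d mod 79 for each divisor d in increasing order:
32^1 ≡ 32
32^2 ≡ 76
32^3 = 32^2·32^1 ≡ 62
32^6 = 32^4·32^2 ≡ 52
32^13 = 32^8·32^4·32^1 ≡ 23
32^26 = 32^16·32^8·32^2 ≡ 55
32^39 = 32^32·32^4·32^2·32^1 ≡ 1  ← first divisor giving 1
The order is 39.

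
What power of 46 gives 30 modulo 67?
11

Baby-step giant-step with step n = ⌈√67⌉ = 9.
Baby steps 46^j mod 67 (j:value) for j=0..8: 0:1, 1:46, 2:39, 3:52, 4:47, 5:18, 6:24, 7:32, 8:65.
Giant-step multiplier: 46^(-9) ≡ 46^(66-9) = 46^57 ≡ 8 (mod 67).
Giant steps γ_i = 30·8^i mod 67: γ_0=30, γ_1=39 (in table at j=2).
x = i·n + j = 1·9 + 2 = 11.
Check: 46^11 ≡ 30 (mod 67).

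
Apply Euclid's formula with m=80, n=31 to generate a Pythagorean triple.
(5439, 4960, 7361)

Euclid's formula: a = m² - n², b = 2mn, c = m² + n²
m = 80, n = 31
a = 80² - 31² = 6400 - 961 = 5439
b = 2 × 80 × 31 = 4960
c = 80² + 31² = 6400 + 961 = 7361
Verification: 5439² + 4960² = 29582721 + 24601600 = 54184321 = 7361² ✓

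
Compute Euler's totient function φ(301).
252

301 = 7 × 43
φ(n) = n × ∏(1 - 1/p) for each prime p dividing n
φ(301) = 301 × (1 - 1/7) × (1 - 1/43) = 252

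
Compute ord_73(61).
36

73 is prime, so ord(61) divides φ(73) = 72.
Divisors of 72: 1, 2, 3, 4, 6, 8, 9, 12, 18, 24, 36, 72.
Repeated squaring: 61^1 ≡ 61, 61^2 ≡ 71, 61^4 ≡ 4, 61^8 ≡ 16, 61^16 ≡ 37, 61^32 ≡ 55, 61^64 ≡ 32 (mod 73).
Test 61^d mod 73 for each divisor d in increasing order:
61^1 ≡ 61
61^2 ≡ 71
61^3 = 61^2·61^1 ≡ 24
61^4 ≡ 4
61^6 = 61^4·61^2 ≡ 65
61^8 ≡ 16
61^9 = 61^8·61^1 ≡ 27
61^12 = 61^8·61^4 ≡ 64
61^18 = 61^16·61^2 ≡ 72
61^24 = 61^16·61^8 ≡ 8
61^36 = 61^32·61^4 ≡ 1  ← first divisor giving 1
The order is 36.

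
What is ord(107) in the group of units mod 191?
19

191 is prime, so ord(107) divides φ(191) = 190.
Divisors of 190: 1, 2, 5, 10, 19, 38, 95, 190.
Repeated squaring: 107^1 ≡ 107, 107^2 ≡ 180, 107^4 ≡ 121, 107^8 ≡ 125, 107^16 ≡ 154, 107^32 ≡ 32, 107^64 ≡ 69, 107^128 ≡ 177 (mod 191).
Test 107^d mod 191 for each divisor d in increasing order:
107^1 ≡ 107
107^2 ≡ 180
107^5 = 107^4·107^1 ≡ 150
107^10 = 107^8·107^2 ≡ 153
107^19 = 107^16·107^2·107^1 ≡ 1  ← first divisor giving 1
The order is 19.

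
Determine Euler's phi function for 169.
156

169 = 13^2
φ(n) = n × ∏(1 - 1/p) for each prime p dividing n
φ(169) = 169 × (1 - 1/13) = 156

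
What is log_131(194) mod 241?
138

Baby-step giant-step with step n = ⌈√241⌉ = 16.
Baby steps 131^j mod 241 (j:value) for j=0..15: 0:1, 1:131, 2:50, 3:43, 4:90, 5:222, 6:162, 7:14, 8:147, 9:218, 10:120, 11:55, 12:216, 13:99, 14:196, 15:130.
Giant-step multiplier: 131^(-16) ≡ 131^(240-16) = 131^224 ≡ 119 (mod 241).
Giant steps γ_i = 194·119^i mod 241: γ_0=194, γ_1=191, γ_2=75, γ_3=8, γ_4=229, γ_5=18, γ_6=214, γ_7=161, γ_8=120 (in table at j=10).
x = i·n + j = 8·16 + 10 = 138.
Check: 131^138 ≡ 194 (mod 241).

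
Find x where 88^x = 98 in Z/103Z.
88

Baby-step giant-step with step n = ⌈√103⌉ = 11.
Baby steps 88^j mod 103 (j:value) for j=0..10: 0:1, 1:88, 2:19, 3:24, 4:52, 5:44, 6:61, 7:12, 8:26, 9:22, 10:82.
Giant-step multiplier: 88^(-11) ≡ 88^(102-11) = 88^91 ≡ 86 (mod 103).
Giant steps γ_i = 98·86^i mod 103: γ_0=98, γ_1=85, γ_2=100, γ_3=51, γ_4=60, γ_5=10, γ_6=36, γ_7=6, γ_8=1 (in table at j=0).
x = i·n + j = 8·11 + 0 = 88.
Check: 88^88 ≡ 98 (mod 103).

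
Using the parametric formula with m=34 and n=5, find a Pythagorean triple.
(1131, 340, 1181)

Euclid's formula: a = m² - n², b = 2mn, c = m² + n²
m = 34, n = 5
a = 34² - 5² = 1156 - 25 = 1131
b = 2 × 34 × 5 = 340
c = 34² + 5² = 1156 + 25 = 1181
Verification: 1131² + 340² = 1279161 + 115600 = 1394761 = 1181² ✓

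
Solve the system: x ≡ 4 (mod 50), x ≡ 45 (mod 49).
2054

Using Chinese Remainder Theorem:
M = 50 × 49 = 2450
M1 = 49, M2 = 50
y1 = 49^(-1) mod 50 = 49
y2 = 50^(-1) mod 49 = 1
x = (4×49×49 + 45×50×1) mod 2450 = 2054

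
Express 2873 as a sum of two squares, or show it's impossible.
8² + 53² (a=8, b=53)

Factorization: 2873 = 13^2 × 17
By Fermat: n is sum of two squares iff every prime p ≡ 3 (mod 4) appears to even power.
All primes ≡ 3 (mod 4) appear to even power.
Search a = 0, 1, 2, … for 2873 - a² a perfect square: first hit at a = 8: 2873 - 64 = 2809 = 53².
2873 = 8² + 53² = 64 + 2809 ✓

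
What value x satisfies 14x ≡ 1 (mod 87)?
56

gcd(14, 87) = 1, so the inverse exists.
Extended Euclidean algorithm on (87, 14):
87 = 6 × 14 + 3  ⟹  3 = (1)·87 + (-6)·14
14 = 4 × 3 + 2  ⟹  2 = (-4)·87 + (25)·14
3 = 1 × 2 + 1  ⟹  1 = (5)·87 + (-31)·14
So (-31)·14 ≡ 1 (mod 87), i.e. 14^(-1) ≡ -31 ≡ 56 (mod 87).
Check: 14 × 56 = 784 ≡ 1 (mod 87)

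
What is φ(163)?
162

163 = 163
φ(n) = n × ∏(1 - 1/p) for each prime p dividing n
φ(163) = 163 × (1 - 1/163) = 162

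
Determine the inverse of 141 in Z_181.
95

gcd(141, 181) = 1, so the inverse exists.
Extended Euclidean algorithm on (181, 141):
181 = 1 × 141 + 40  ⟹  40 = (1)·181 + (-1)·141
141 = 3 × 40 + 21  ⟹  21 = (-3)·181 + (4)·141
40 = 1 × 21 + 19  ⟹  19 = (4)·181 + (-5)·141
21 = 1 × 19 + 2  ⟹  2 = (-7)·181 + (9)·141
19 = 9 × 2 + 1  ⟹  1 = (67)·181 + (-86)·141
So (-86)·141 ≡ 1 (mod 181), i.e. 141^(-1) ≡ -86 ≡ 95 (mod 181).
Check: 141 × 95 = 13395 ≡ 1 (mod 181)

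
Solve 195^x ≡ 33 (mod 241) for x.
81

Baby-step giant-step with step n = ⌈√241⌉ = 16.
Baby steps 195^j mod 241 (j:value) for j=0..15: 0:1, 1:195, 2:188, 3:28, 4:158, 5:203, 6:61, 7:86, 8:141, 9:21, 10:239, 11:92, 12:106, 13:185, 14:166, 15:76.
Giant-step multiplier: 195^(-16) ≡ 195^(240-16) = 195^224 ≡ 160 (mod 241).
Giant steps γ_i = 33·160^i mod 241: γ_0=33, γ_1=219, γ_2=95, γ_3=17, γ_4=69, γ_5=195 (in table at j=1).
x = i·n + j = 5·16 + 1 = 81.
Check: 195^81 ≡ 33 (mod 241).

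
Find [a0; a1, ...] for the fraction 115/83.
[1; 2, 1, 1, 2, 6]

Euclidean algorithm steps:
115 = 1 × 83 + 32
83 = 2 × 32 + 19
32 = 1 × 19 + 13
19 = 1 × 13 + 6
13 = 2 × 6 + 1
6 = 6 × 1 + 0
Continued fraction: [1; 2, 1, 1, 2, 6]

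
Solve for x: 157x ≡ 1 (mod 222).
181

gcd(157, 222) = 1, so the inverse exists.
Extended Euclidean algorithm on (222, 157):
222 = 1 × 157 + 65  ⟹  65 = (1)·222 + (-1)·157
157 = 2 × 65 + 27  ⟹  27 = (-2)·222 + (3)·157
65 = 2 × 27 + 11  ⟹  11 = (5)·222 + (-7)·157
27 = 2 × 11 + 5  ⟹  5 = (-12)·222 + (17)·157
11 = 2 × 5 + 1  ⟹  1 = (29)·222 + (-41)·157
So (-41)·157 ≡ 1 (mod 222), i.e. 157^(-1) ≡ -41 ≡ 181 (mod 222).
Check: 157 × 181 = 28417 ≡ 1 (mod 222)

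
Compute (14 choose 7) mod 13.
0

Using Lucas' theorem:
Write n=14 and k=7 in base 13:
n in base 13: [1, 1]
k in base 13: [0, 7]
C(14,7) mod 13 = ∏ C(n_i, k_i) mod 13
Digit binomials (mod 13): C(1,0) = 1; C(1,7) = 0 (k_i > n_i)
Product: 1 × 0 = 0 ≡ 0 (mod 13)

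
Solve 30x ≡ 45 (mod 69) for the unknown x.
x ≡ 13 (mod 23)

gcd(30, 69) = 3, which divides 45, so solutions exist.
Divide through by 3: 10x ≡ 15 (mod 23).
Find 10^(-1) mod 23 by the extended Euclidean algorithm:
23 = 2 × 10 + 3  ⟹  3 = (1)·23 + (-2)·10
10 = 3 × 3 + 1  ⟹  1 = (-3)·23 + (7)·10
So (7)·10 ≡ 1 (mod 23), i.e. 10^(-1) ≡ 7 (mod 23).
x ≡ 7 × 15 = 105 ≡ 13 (mod 23).
Check: 30 × 13 = 390 ≡ 45 (mod 69).
x ≡ 13 (mod 23), giving 3 solutions mod 69.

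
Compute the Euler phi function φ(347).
346

347 = 347
φ(n) = n × ∏(1 - 1/p) for each prime p dividing n
φ(347) = 347 × (1 - 1/347) = 346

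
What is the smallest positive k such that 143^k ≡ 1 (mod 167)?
166

167 is prime, so ord(143) divides φ(167) = 166.
Divisors of 166: 1, 2, 83, 166.
Repeated squaring: 143^1 ≡ 143, 143^2 ≡ 75, 143^4 ≡ 114, 143^8 ≡ 137, 143^16 ≡ 65, 143^32 ≡ 50, 143^64 ≡ 162, 143^128 ≡ 25 (mod 167).
Test 143^d mod 167 for each divisor d in increasing order:
143^1 ≡ 143
143^2 ≡ 75
143^83 = 143^64·143^16·143^2·143^1 ≡ 166
143^166 = 143^128·143^32·143^4·143^2 ≡ 1  ← first divisor giving 1
The order is 166.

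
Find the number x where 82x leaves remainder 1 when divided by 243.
163

gcd(82, 243) = 1, so the inverse exists.
Extended Euclidean algorithm on (243, 82):
243 = 2 × 82 + 79  ⟹  79 = (1)·243 + (-2)·82
82 = 1 × 79 + 3  ⟹  3 = (-1)·243 + (3)·82
79 = 26 × 3 + 1  ⟹  1 = (27)·243 + (-80)·82
So (-80)·82 ≡ 1 (mod 243), i.e. 82^(-1) ≡ -80 ≡ 163 (mod 243).
Check: 82 × 163 = 13366 ≡ 1 (mod 243)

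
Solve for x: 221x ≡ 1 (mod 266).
65

gcd(221, 266) = 1, so the inverse exists.
Extended Euclidean algorithm on (266, 221):
266 = 1 × 221 + 45  ⟹  45 = (1)·266 + (-1)·221
221 = 4 × 45 + 41  ⟹  41 = (-4)·266 + (5)·221
45 = 1 × 41 + 4  ⟹  4 = (5)·266 + (-6)·221
41 = 10 × 4 + 1  ⟹  1 = (-54)·266 + (65)·221
So (65)·221 ≡ 1 (mod 266), i.e. 221^(-1) ≡ 65 (mod 266).
Check: 221 × 65 = 14365 ≡ 1 (mod 266)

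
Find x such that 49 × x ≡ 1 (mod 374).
229

gcd(49, 374) = 1, so the inverse exists.
Extended Euclidean algorithm on (374, 49):
374 = 7 × 49 + 31  ⟹  31 = (1)·374 + (-7)·49
49 = 1 × 31 + 18  ⟹  18 = (-1)·374 + (8)·49
31 = 1 × 18 + 13  ⟹  13 = (2)·374 + (-15)·49
18 = 1 × 13 + 5  ⟹  5 = (-3)·374 + (23)·49
13 = 2 × 5 + 3  ⟹  3 = (8)·374 + (-61)·49
5 = 1 × 3 + 2  ⟹  2 = (-11)·374 + (84)·49
3 = 1 × 2 + 1  ⟹  1 = (19)·374 + (-145)·49
So (-145)·49 ≡ 1 (mod 374), i.e. 49^(-1) ≡ -145 ≡ 229 (mod 374).
Check: 49 × 229 = 11221 ≡ 1 (mod 374)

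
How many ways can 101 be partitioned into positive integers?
214481126

p(n) counts ways to write n as a sum of positive integers (order ignored).
Euler's pentagonal recurrence: p(k) = p(k-1) + p(k-2) - p(k-5) - p(k-7) + p(k-12) + p(k-15) - ... (offsets j(3j∓1)/2, signs ++--, p(0)=1, p(<0)=0).
DP table for k = 0..100: p(0)=1, p(1)=1, p(2)=2, p(3)=3, p(4)=5, p(5)=7, p(6)=11, p(7)=15, p(8)=22, p(9)=30, p(10)=42, p(11)=56, p(12)=77, p(13)=101, p(14)=135, p(15)=176, p(16)=231, p(17)=297, p(18)=385, p(19)=490, p(20)=627, p(21)=792, p(22)=1002, p(23)=1255, p(24)=1575, p(25)=1958, p(26)=2436, p(27)=3010, p(28)=3718, p(29)=4565, p(30)=5604, p(31)=6842, p(32)=8349, p(33)=10143, p(34)=12310, p(35)=14883, p(36)=17977, p(37)=21637, p(38)=26015, p(39)=31185, p(40)=37338, p(41)=44583, p(42)=53174, p(43)=63261, p(44)=75175, p(45)=89134, p(46)=105558, p(47)=124754, p(48)=147273, p(49)=173525, p(50)=204226, p(51)=239943, p(52)=281589, p(53)=329931, p(54)=386155, p(55)=451276, p(56)=526823, p(57)=614154, p(58)=715220, p(59)=831820, p(60)=966467, p(61)=1121505, p(62)=1300156, p(63)=1505499, p(64)=1741630, p(65)=2012558, p(66)=2323520, p(67)=2679689, p(68)=3087735, p(69)=3554345, p(70)=4087968, p(71)=4697205, p(72)=5392783, p(73)=6185689, p(74)=7089500, p(75)=8118264, p(76)=9289091, p(77)=10619863, p(78)=12132164, p(79)=13848650, p(80)=15796476, p(81)=18004327, p(82)=20506255, p(83)=23338469, p(84)=26543660, p(85)=30167357, p(86)=34262962, p(87)=38887673, p(88)=44108109, p(89)=49995925, p(90)=56634173, p(91)=64112359, p(92)=72533807, p(93)=82010177, p(94)=92669720, p(95)=104651419, p(96)=118114304, p(97)=133230930, p(98)=150198136, p(99)=169229875, p(100)=190569292.
Final step: p(101) = p(100) + p(99) - p(96) - p(94) + p(89) + p(86) - p(79) - p(75) + p(66) + p(61) - p(50) - p(44) + p(31) + p(24) - p(9) - p(1)
= 190569292 + 169229875 - 118114304 - 92669720 + 49995925 + 34262962 - 13848650 - 8118264 + 2323520 + 1121505 - 204226 - 75175 + 6842 + 1575 - 30 - 1
= 214481126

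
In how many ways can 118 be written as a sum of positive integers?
1482074143

p(n) counts ways to write n as a sum of positive integers (order ignored).
Euler's pentagonal recurrence: p(k) = p(k-1) + p(k-2) - p(k-5) - p(k-7) + p(k-12) + p(k-15) - ... (offsets j(3j∓1)/2, signs ++--, p(0)=1, p(<0)=0).
DP table for k = 0..117: p(0)=1, p(1)=1, p(2)=2, p(3)=3, p(4)=5, p(5)=7, p(6)=11, p(7)=15, p(8)=22, p(9)=30, p(10)=42, p(11)=56, p(12)=77, p(13)=101, p(14)=135, p(15)=176, p(16)=231, p(17)=297, p(18)=385, p(19)=490, p(20)=627, p(21)=792, p(22)=1002, p(23)=1255, p(24)=1575, p(25)=1958, p(26)=2436, p(27)=3010, p(28)=3718, p(29)=4565, p(30)=5604, p(31)=6842, p(32)=8349, p(33)=10143, p(34)=12310, p(35)=14883, p(36)=17977, p(37)=21637, p(38)=26015, p(39)=31185, p(40)=37338, p(41)=44583, p(42)=53174, p(43)=63261, p(44)=75175, p(45)=89134, p(46)=105558, p(47)=124754, p(48)=147273, p(49)=173525, p(50)=204226, p(51)=239943, p(52)=281589, p(53)=329931, p(54)=386155, p(55)=451276, p(56)=526823, p(57)=614154, p(58)=715220, p(59)=831820, p(60)=966467, p(61)=1121505, p(62)=1300156, p(63)=1505499, p(64)=1741630, p(65)=2012558, p(66)=2323520, p(67)=2679689, p(68)=3087735, p(69)=3554345, p(70)=4087968, p(71)=4697205, p(72)=5392783, p(73)=6185689, p(74)=7089500, p(75)=8118264, p(76)=9289091, p(77)=10619863, p(78)=12132164, p(79)=13848650, p(80)=15796476, p(81)=18004327, p(82)=20506255, p(83)=23338469, p(84)=26543660, p(85)=30167357, p(86)=34262962, p(87)=38887673, p(88)=44108109, p(89)=49995925, p(90)=56634173, p(91)=64112359, p(92)=72533807, p(93)=82010177, p(94)=92669720, p(95)=104651419, p(96)=118114304, p(97)=133230930, p(98)=150198136, p(99)=169229875, p(100)=190569292, p(101)=214481126, p(102)=241265379, p(103)=271248950, p(104)=304801365, p(105)=342325709, p(106)=384276336, p(107)=431149389, p(108)=483502844, p(109)=541946240, p(110)=607163746, p(111)=679903203, p(112)=761002156, p(113)=851376628, p(114)=952050665, p(115)=1064144451, p(116)=1188908248, p(117)=1327710076.
Final step: p(118) = p(117) + p(116) - p(113) - p(111) + p(106) + p(103) - p(96) - p(92) + p(83) + p(78) - p(67) - p(61) + p(48) + p(41) - p(26) - p(18) + p(1)
= 1327710076 + 1188908248 - 851376628 - 679903203 + 384276336 + 271248950 - 118114304 - 72533807 + 23338469 + 12132164 - 2679689 - 1121505 + 147273 + 44583 - 2436 - 385 + 1
= 1482074143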